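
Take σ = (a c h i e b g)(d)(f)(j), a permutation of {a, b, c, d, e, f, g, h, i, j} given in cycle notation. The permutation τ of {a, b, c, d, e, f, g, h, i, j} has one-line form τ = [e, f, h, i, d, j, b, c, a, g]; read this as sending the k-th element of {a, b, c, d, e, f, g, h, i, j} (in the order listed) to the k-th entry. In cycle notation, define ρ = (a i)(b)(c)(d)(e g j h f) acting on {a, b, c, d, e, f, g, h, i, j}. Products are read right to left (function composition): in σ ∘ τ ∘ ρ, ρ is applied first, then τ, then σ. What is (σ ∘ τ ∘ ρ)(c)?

i

(σ ∘ τ ∘ ρ)(c) = σ(τ(ρ(c))). ρ(c) = c, then τ(c) = h, then σ(h) = i, so the result is i.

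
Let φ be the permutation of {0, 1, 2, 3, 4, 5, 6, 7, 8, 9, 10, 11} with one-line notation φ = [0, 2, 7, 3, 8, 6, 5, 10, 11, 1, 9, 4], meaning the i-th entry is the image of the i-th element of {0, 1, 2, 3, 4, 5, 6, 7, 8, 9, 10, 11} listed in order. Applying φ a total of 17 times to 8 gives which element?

Tracing 8 → 11 → … returns to 8 after 3 steps, so 8 lies in a 3-cycle (4, 8, 11).
Powers repeat with period 3 on this cycle, and 17 mod 3 = 2, so φ^17(8) = φ^2(8).
Stepping 2 places around the cycle: 8 → 11 → 4.

4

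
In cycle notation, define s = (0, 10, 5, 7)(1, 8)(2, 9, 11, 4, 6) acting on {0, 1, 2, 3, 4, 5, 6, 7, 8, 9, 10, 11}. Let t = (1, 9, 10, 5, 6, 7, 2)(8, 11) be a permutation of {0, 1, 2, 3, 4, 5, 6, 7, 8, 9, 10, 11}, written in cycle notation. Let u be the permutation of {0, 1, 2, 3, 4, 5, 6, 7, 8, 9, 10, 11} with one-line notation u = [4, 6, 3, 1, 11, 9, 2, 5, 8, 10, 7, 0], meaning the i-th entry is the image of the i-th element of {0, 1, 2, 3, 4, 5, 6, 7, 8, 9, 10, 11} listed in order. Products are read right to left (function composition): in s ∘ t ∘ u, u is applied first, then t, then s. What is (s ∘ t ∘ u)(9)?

(s ∘ t ∘ u)(9) = s(t(u(9))). u(9) = 10, then t(10) = 5, then s(5) = 7, so the result is 7.

7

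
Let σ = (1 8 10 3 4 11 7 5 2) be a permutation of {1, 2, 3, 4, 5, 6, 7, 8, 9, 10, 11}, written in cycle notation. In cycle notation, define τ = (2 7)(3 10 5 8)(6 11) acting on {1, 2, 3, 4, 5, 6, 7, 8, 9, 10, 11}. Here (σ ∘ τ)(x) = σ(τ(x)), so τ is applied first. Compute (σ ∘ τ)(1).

8

First apply τ: τ(1) = 1, then σ(1) = 8. Thus (σ ∘ τ)(1) = 8.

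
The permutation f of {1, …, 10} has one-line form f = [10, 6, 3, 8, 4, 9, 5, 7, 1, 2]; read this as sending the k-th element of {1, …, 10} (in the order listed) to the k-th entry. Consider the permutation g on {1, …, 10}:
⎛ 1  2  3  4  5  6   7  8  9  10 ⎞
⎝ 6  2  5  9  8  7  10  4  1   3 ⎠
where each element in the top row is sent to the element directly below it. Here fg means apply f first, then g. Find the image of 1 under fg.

3

(fg)(1) = g(f(1)). f(1) = 10, then g(10) = 3. So (fg)(1) = 3.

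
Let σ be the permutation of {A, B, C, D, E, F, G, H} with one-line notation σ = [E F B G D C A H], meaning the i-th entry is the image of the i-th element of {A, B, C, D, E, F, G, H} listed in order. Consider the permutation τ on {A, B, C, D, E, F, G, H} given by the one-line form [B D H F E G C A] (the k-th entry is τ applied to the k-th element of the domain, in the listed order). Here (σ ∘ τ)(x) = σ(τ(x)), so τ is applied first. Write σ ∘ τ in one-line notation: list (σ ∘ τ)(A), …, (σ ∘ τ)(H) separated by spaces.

F G H C D A B E

(σ ∘ τ)(x) = σ(τ(x)). Computing each image: σ(τ(A)) = σ(B) = F, σ(τ(B)) = σ(D) = G, σ(τ(C)) = σ(H) = H, σ(τ(D)) = σ(F) = C, σ(τ(E)) = σ(E) = D, σ(τ(F)) = σ(G) = A, σ(τ(G)) = σ(C) = B, σ(τ(H)) = σ(A) = E.
Hence σ ∘ τ = [F G H C D A B E].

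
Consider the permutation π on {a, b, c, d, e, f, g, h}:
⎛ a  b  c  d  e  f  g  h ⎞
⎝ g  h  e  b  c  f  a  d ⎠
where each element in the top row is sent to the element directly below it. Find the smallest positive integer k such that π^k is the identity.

6

Writing π as disjoint cycles, the cycle lengths are 3, 2, 2, 1.
The order of π is the least common multiple of its cycle lengths: lcm(3, 2, 2) = 6.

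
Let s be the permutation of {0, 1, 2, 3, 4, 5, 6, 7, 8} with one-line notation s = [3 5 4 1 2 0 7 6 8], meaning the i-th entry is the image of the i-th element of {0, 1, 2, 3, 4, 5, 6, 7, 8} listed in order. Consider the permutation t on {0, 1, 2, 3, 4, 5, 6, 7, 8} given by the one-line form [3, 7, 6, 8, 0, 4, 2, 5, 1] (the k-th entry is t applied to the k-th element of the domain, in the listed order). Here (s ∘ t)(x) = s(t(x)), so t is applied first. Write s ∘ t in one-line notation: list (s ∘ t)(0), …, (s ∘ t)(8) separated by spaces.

1 6 7 8 3 2 4 0 5

(s ∘ t)(x) = s(t(x)). Computing each image: s(t(0)) = s(3) = 1, s(t(1)) = s(7) = 6, s(t(2)) = s(6) = 7, s(t(3)) = s(8) = 8, s(t(4)) = s(0) = 3, s(t(5)) = s(4) = 2, s(t(6)) = s(2) = 4, s(t(7)) = s(5) = 0, s(t(8)) = s(1) = 5.
Hence s ∘ t = [1 6 7 8 3 2 4 0 5].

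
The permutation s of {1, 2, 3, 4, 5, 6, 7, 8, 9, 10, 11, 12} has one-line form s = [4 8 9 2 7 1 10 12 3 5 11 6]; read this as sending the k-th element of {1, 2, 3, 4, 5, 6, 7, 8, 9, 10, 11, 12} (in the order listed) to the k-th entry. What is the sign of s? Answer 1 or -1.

In disjoint-cycle form the cycle lengths are 6, 3, 2, 1.
A cycle of length ℓ contributes ℓ−1 transpositions, so s is a product of 5 + 2 + 1 = 8 transpositions — even.

1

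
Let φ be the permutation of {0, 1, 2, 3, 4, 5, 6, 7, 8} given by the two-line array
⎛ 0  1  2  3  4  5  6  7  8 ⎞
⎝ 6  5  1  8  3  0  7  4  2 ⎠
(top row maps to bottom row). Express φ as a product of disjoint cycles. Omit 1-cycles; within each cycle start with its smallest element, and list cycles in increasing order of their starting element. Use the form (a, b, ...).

(0, 6, 7, 4, 3, 8, 2, 1, 5)

Iterating φ from 0 gives 0 → 6 → 7 → 4 → 3 → 8 → 2 → 1 → 5 → 0; that is the 9-cycle (0, 6, 7, 4, 3, 8, 2, 1, 5).
Continuing from each remaining unvisited element yields (0, 6, 7, 4, 3, 8, 2, 1, 5).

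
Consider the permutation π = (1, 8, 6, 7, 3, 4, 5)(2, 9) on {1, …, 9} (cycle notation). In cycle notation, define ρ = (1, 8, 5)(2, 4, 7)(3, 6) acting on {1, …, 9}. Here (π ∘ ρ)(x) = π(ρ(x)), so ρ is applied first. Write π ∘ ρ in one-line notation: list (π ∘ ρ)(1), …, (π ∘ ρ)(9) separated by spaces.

For each element, apply ρ then π: 1 → 8 → 6; 2 → 4 → 5; 3 → 6 → 7; 4 → 7 → 3; 5 → 1 → 8; 6 → 3 → 4; 7 → 2 → 9; 8 → 5 → 1; 9 → 9 → 2.
So π ∘ ρ in one-line form is 6 5 7 3 8 4 9 1 2.

6 5 7 3 8 4 9 1 2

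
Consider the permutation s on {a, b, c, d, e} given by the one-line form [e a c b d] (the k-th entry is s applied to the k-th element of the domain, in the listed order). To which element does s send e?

e is element number 5 of the domain, and entry number 5 of the one-line form is d, so s(e) = d.

d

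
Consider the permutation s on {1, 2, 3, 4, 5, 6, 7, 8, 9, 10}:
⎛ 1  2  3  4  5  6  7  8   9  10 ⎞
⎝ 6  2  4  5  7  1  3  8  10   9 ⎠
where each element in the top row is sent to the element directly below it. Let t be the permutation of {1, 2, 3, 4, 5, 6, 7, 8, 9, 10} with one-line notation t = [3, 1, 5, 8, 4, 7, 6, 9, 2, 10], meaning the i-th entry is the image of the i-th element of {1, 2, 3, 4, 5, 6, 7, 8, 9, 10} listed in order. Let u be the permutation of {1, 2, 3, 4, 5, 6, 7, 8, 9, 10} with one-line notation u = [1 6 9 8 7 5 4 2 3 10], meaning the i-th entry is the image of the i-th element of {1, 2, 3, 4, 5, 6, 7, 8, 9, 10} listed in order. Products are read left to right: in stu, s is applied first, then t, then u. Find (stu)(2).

1

(stu)(2) = u(t(s(2))). s(2) = 2, then t(2) = 1, then u(1) = 1, so the result is 1.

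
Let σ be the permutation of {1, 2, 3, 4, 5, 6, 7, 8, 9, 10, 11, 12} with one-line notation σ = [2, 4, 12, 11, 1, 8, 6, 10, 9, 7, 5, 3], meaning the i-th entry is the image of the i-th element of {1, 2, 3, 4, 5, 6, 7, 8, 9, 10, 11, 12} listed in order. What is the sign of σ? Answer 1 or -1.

In disjoint-cycle form the cycle lengths are 5, 4, 2, 1.
A cycle is odd iff its length is even; σ has 2 even-length cycles, so sgn(σ) = (−1)^2 and σ is even.

1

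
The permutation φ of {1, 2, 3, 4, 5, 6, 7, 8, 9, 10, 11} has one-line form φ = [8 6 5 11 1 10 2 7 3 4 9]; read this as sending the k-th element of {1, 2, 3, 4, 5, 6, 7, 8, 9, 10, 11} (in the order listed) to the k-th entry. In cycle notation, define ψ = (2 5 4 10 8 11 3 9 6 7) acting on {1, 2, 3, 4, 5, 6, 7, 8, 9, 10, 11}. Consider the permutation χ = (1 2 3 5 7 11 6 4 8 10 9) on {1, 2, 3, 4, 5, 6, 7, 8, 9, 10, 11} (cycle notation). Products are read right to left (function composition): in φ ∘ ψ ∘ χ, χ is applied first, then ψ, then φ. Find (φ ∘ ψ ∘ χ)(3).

11

(φ ∘ ψ ∘ χ)(3) = φ(ψ(χ(3))). χ(3) = 5, then ψ(5) = 4, then φ(4) = 11, so the result is 11.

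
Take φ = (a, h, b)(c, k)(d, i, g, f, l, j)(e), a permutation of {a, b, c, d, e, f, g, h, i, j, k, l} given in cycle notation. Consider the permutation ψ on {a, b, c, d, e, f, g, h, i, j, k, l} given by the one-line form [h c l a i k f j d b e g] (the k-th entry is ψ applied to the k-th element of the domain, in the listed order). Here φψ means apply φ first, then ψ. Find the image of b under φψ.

h

(φψ)(b) = ψ(φ(b)). φ(b) = a, then ψ(a) = h. So (φψ)(b) = h.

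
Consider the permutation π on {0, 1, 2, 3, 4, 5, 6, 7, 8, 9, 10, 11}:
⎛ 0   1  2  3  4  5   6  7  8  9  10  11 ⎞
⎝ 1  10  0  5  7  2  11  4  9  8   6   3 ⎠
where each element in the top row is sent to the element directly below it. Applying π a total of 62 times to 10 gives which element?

0

Tracing 10 → 6 → … returns to 10 after 8 steps, so 10 lies in an 8-cycle (0, 1, 10, 6, 11, 3, 5, 2).
On an 8-cycle, π^8 is the identity, so π^62 = π^6 there (62 ≡ 6 mod 8).
Stepping 6 places around the cycle: 10 → 6 → 11 → 3 → 5 → 2 → 0.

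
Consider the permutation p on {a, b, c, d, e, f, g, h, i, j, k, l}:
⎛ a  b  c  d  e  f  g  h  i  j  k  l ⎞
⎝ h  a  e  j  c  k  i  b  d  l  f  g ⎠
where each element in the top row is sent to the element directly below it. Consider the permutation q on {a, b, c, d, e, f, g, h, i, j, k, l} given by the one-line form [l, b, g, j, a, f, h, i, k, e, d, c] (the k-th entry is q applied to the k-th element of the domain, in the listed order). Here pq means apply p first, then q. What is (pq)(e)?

g

(pq)(e) = q(p(e)). p(e) = c, then q(c) = g. So (pq)(e) = g.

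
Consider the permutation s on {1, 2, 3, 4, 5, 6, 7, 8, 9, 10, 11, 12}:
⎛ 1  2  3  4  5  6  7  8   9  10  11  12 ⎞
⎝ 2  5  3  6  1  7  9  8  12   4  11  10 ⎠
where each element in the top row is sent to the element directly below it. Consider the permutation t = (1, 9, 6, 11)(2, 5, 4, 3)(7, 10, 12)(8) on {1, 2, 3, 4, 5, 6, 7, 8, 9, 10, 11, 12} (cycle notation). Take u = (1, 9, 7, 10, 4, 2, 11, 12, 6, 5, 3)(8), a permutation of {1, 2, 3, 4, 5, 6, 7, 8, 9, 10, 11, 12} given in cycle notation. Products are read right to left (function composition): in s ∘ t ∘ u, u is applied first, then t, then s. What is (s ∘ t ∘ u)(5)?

Chase 5: u(5) = 3; t(3) = 2; s(2) = 5. Hence (s ∘ t ∘ u)(5) = 5.

5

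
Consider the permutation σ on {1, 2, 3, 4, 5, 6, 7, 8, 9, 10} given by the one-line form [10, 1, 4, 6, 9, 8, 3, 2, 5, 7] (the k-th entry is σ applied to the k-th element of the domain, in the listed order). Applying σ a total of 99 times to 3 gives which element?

8

Tracing 3 → 4 → … returns to 3 after 8 steps, so 3 lies in an 8-cycle (1 10 7 3 4 6 8 2).
On an 8-cycle, σ^8 is the identity, so σ^99 = σ^3 there (99 ≡ 3 mod 8).
Stepping 3 places around the cycle: 3 → 4 → 6 → 8.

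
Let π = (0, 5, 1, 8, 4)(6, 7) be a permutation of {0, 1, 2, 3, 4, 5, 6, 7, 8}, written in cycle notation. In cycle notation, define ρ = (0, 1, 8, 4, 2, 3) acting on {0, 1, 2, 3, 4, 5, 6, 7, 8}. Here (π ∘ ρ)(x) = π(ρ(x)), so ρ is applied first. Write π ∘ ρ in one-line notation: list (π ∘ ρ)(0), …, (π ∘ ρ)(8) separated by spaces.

Chase each element through ρ then π: 0 → 1 → 8; 1 → 8 → 4; 2 → 3 → 3; 3 → 0 → 5; 4 → 2 → 2; 5 → 5 → 1; 6 → 6 → 7; 7 → 7 → 6; 8 → 4 → 0.
So π ∘ ρ in one-line form is 8 4 3 5 2 1 7 6 0.

8 4 3 5 2 1 7 6 0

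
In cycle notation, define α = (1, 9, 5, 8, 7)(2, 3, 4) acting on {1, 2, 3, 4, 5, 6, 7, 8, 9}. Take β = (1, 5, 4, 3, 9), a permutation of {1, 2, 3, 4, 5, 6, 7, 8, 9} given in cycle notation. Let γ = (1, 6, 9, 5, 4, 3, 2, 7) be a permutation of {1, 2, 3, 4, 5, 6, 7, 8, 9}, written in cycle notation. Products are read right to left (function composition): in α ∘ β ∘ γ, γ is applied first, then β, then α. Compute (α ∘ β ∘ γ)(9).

(α ∘ β ∘ γ)(9) = α(β(γ(9))). γ(9) = 5, then β(5) = 4, then α(4) = 2, so the result is 2.

2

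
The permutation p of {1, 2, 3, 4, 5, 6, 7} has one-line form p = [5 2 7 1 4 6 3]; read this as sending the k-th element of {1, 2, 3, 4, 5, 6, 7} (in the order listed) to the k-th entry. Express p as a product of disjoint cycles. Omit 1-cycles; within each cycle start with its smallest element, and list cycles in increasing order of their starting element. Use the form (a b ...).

(1 5 4)(3 7)

From 1: 1 → 5 → 4 → 1, closing the cycle (1 5 4).
Continuing from each remaining unvisited element yields (1 5 4)(3 7).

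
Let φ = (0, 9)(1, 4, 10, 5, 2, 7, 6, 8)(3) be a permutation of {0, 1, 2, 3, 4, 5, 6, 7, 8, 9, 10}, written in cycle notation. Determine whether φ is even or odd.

even

The cycle lengths are 8, 2, 1.
A cycle is odd iff its length is even; φ has 2 even-length cycles, so sgn(φ) = (−1)^2 and φ is even.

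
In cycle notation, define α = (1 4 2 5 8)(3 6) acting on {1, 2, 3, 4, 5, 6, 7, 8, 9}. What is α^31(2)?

5

2 lies in the 5-cycle (1 4 2 5 8).
Since the cycle has length 5, α^31 acts on it the same as α^1 (31 mod 5 = 1).
Advancing 1 step from 2: 2 → 5.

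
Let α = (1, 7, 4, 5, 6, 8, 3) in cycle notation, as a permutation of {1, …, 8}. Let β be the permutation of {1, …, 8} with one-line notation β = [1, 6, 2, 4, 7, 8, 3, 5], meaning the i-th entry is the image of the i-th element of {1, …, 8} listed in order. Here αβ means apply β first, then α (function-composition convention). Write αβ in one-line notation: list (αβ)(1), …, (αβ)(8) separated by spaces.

7 8 2 5 4 3 1 6

(αβ)(x) = α(β(x)). Computing each image: α(β(1)) = α(1) = 7, α(β(2)) = α(6) = 8, α(β(3)) = α(2) = 2, α(β(4)) = α(4) = 5, α(β(5)) = α(7) = 4, α(β(6)) = α(8) = 3, α(β(7)) = α(3) = 1, α(β(8)) = α(5) = 6.
Hence αβ = [7 8 2 5 4 3 1 6].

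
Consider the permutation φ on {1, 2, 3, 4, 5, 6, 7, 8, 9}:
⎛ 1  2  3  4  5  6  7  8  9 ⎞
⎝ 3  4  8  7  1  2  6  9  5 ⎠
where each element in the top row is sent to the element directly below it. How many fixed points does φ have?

0

No element satisfies φ(x) = x, so there are 0 fixed points.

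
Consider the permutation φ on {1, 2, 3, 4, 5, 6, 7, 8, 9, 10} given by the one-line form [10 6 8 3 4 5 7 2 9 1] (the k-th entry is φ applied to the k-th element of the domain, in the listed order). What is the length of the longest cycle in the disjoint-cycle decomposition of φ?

Decomposing into disjoint cycles gives (1 10)(2 6 5 4 3 8); the longest has length 6.

6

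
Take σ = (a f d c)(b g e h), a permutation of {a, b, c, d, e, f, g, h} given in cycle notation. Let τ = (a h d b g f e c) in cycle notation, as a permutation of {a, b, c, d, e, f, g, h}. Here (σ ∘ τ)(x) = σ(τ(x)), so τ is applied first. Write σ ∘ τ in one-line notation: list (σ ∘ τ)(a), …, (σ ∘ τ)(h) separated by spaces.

b e f g a h d c

For each element, apply τ then σ: a → h → b; b → g → e; c → a → f; d → b → g; e → c → a; f → e → h; g → f → d; h → d → c.
Collecting the images, σ ∘ τ = [b e f g a h d c].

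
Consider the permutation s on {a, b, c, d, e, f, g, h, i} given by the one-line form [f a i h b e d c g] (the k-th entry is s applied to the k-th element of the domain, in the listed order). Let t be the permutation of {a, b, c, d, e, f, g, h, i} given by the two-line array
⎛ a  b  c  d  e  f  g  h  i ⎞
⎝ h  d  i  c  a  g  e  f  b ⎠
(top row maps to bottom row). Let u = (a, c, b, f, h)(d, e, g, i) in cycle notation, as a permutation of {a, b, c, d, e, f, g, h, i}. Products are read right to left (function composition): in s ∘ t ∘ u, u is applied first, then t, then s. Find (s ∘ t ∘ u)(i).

(s ∘ t ∘ u)(i) = s(t(u(i))). u(i) = d, then t(d) = c, then s(c) = i, so the result is i.

i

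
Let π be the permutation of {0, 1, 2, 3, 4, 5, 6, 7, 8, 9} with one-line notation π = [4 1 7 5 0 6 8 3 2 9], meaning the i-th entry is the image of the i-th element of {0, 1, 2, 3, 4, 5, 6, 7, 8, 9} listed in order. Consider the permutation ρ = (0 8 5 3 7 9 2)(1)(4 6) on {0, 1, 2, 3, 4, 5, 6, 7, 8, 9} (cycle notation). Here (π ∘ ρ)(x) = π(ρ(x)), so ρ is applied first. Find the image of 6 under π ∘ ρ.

0

First apply ρ: ρ(6) = 4, then π(4) = 0. Thus (π ∘ ρ)(6) = 0.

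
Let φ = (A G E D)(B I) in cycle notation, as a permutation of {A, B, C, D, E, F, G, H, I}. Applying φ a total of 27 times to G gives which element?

A

G lies in the 4-cycle (A G E D).
Powers repeat with period 4 on this cycle, and 27 mod 4 = 3, so φ^27(G) = φ^3(G).
Advancing 3 steps from G: G → E → D → A.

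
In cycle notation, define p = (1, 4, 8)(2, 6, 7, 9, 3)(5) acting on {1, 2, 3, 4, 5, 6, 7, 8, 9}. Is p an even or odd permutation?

The cycle lengths are 5, 3, 1.
A cycle is odd iff its length is even; p has 0 even-length cycles, so sgn(p) = (−1)^0 and p is even.

even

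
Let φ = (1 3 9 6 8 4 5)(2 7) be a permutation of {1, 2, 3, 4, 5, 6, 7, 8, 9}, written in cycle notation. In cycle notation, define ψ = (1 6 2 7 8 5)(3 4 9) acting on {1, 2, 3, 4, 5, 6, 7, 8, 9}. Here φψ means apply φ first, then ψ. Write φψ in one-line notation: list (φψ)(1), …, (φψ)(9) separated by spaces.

4 8 3 1 6 5 7 9 2

Chase each element through φ then ψ: 1 → 3 → 4; 2 → 7 → 8; 3 → 9 → 3; 4 → 5 → 1; 5 → 1 → 6; 6 → 8 → 5; 7 → 2 → 7; 8 → 4 → 9; 9 → 6 → 2.
Collecting the images, φψ = [4 8 3 1 6 5 7 9 2].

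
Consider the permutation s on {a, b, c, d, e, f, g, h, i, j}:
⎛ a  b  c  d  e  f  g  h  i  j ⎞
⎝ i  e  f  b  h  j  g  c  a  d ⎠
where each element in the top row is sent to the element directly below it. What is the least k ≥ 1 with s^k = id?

14

Writing s as disjoint cycles, the cycle lengths are 7, 2, 1.
Since disjoint cycles commute, ord(s) = lcm(7, 2) = 14.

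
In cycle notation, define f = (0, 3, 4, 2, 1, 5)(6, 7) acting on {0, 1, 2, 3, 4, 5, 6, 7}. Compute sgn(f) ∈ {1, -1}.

1

The cycle lengths are 6, 2.
A cycle of length ℓ contributes ℓ−1 transpositions, so f is a product of 5 + 1 = 6 transpositions — even.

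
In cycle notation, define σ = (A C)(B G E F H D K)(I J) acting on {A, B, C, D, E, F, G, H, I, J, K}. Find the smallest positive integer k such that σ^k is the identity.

14

The disjoint cycles have lengths 7, 2, 2.
Since disjoint cycles commute, ord(σ) = lcm(7, 2, 2) = 14.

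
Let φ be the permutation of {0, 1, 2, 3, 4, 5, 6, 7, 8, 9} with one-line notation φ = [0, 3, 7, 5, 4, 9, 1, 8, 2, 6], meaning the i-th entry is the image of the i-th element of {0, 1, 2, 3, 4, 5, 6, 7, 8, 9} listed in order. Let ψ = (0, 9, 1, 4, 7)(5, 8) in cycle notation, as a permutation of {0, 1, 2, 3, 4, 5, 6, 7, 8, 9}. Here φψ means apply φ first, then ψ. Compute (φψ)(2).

φ(2) = 7, then ψ(7) = 0; composing gives (φψ)(2) = 0.

0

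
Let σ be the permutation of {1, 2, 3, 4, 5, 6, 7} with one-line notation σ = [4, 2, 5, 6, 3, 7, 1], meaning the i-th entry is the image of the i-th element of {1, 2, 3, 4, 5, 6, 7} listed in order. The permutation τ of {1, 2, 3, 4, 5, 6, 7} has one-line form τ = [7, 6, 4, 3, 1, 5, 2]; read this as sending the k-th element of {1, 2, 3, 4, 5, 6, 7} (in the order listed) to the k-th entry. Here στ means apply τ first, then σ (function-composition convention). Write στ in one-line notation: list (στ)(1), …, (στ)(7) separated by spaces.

1 7 6 5 4 3 2

For each element, apply τ then σ: 1 → 7 → 1; 2 → 6 → 7; 3 → 4 → 6; 4 → 3 → 5; 5 → 1 → 4; 6 → 5 → 3; 7 → 2 → 2.
So στ in one-line form is 1 7 6 5 4 3 2.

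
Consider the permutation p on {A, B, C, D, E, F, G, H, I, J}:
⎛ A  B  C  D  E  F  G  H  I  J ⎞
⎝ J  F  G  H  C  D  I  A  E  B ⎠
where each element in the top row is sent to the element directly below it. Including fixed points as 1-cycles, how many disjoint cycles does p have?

The cycle decomposition is (A J B F D H)(C G I E), which has 2 cycles (counting 1-cycles).

2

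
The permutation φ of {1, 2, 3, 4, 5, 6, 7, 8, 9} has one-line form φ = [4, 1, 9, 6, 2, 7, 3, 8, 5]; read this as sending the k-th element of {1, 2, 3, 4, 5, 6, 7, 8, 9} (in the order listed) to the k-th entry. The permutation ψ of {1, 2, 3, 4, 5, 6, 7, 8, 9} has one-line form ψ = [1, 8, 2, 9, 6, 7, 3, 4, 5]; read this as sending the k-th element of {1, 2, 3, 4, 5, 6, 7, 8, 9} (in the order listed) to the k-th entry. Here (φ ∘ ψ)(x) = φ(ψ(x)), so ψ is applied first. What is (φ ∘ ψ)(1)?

4

(φ ∘ ψ)(1) = φ(ψ(1)). ψ(1) = 1, then φ(1) = 4. So (φ ∘ ψ)(1) = 4.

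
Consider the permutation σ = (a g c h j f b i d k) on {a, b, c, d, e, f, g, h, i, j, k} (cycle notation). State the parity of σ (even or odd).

The cycle lengths are 10, 1.
A cycle of length ℓ contributes ℓ−1 transpositions, so σ is a product of 9 transpositions — odd.

odd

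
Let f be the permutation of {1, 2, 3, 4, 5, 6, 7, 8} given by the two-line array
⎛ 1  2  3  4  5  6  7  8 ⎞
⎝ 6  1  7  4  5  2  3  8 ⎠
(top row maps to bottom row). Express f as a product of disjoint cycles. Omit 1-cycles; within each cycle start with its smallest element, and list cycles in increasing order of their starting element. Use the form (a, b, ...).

(1, 6, 2)(3, 7)

Start at 1 and follow images: 1 → 6 → 2 → 1, giving the cycle (1, 6, 2).
Repeating from the next unused element and collecting all non-trivial cycles gives (1, 6, 2)(3, 7).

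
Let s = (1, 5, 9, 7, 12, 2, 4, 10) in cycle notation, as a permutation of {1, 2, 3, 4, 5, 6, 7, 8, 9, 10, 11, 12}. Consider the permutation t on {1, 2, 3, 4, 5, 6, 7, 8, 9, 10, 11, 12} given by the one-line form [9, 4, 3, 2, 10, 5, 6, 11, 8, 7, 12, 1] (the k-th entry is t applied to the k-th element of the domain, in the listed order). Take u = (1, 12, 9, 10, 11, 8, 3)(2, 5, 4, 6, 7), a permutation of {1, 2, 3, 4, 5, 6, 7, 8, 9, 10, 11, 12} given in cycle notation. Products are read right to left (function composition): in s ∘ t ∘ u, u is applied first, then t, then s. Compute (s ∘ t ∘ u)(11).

11

Apply the permutations in order: u(11) = 8, then t(8) = 11, then s(11) = 11. So (s ∘ t ∘ u)(11) = 11.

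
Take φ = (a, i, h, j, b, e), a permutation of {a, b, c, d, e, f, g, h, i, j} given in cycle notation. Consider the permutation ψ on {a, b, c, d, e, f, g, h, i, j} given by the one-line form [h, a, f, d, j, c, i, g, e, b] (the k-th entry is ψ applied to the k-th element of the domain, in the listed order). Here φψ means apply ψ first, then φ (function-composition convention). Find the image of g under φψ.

(φψ)(g) = φ(ψ(g)). ψ(g) = i, then φ(i) = h. So (φψ)(g) = h.

h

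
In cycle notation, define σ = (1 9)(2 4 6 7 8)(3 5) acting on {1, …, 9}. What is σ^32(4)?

7

4 lies in the 5-cycle (2 4 6 7 8).
On a 5-cycle, σ^5 is the identity, so σ^32 = σ^2 there (32 ≡ 2 mod 5).
Advancing 2 steps from 4: 4 → 6 → 7.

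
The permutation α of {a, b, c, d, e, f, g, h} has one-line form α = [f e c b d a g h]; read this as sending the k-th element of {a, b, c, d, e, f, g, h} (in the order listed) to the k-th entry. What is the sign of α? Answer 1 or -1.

-1

In disjoint-cycle form the cycle lengths are 3, 2, 1, 1, 1.
A cycle of length ℓ contributes ℓ−1 transpositions, so α is a product of 2 + 1 = 3 transpositions — odd.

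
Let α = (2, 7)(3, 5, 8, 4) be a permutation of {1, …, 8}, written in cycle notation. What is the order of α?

4

The cycle type of α is (4, 2, 1, 1).
The order of α is the least common multiple of its cycle lengths: lcm(4, 2) = 4.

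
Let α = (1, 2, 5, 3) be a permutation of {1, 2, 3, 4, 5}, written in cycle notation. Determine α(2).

5

Within (1, 2, 5, 3), 2 ↦ 5.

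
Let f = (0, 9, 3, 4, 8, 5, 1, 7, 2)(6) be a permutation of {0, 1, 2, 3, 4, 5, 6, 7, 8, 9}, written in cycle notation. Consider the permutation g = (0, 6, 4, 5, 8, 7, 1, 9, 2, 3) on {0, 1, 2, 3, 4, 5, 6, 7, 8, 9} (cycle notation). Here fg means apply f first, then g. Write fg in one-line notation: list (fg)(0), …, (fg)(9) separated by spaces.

Chase each element through f then g: 0 → 9 → 2; 1 → 7 → 1; 2 → 0 → 6; 3 → 4 → 5; 4 → 8 → 7; 5 → 1 → 9; 6 → 6 → 4; 7 → 2 → 3; 8 → 5 → 8; 9 → 3 → 0.
Collecting the images, fg = [2 1 6 5 7 9 4 3 8 0].

2 1 6 5 7 9 4 3 8 0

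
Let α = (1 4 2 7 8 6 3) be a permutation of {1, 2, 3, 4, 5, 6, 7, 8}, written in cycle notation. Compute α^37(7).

7 lies in the 7-cycle (1 4 2 7 8 6 3).
Powers repeat with period 7 on this cycle, and 37 mod 7 = 2, so α^37(7) = α^2(7).
Stepping 2 places around the cycle: 7 → 8 → 6.

6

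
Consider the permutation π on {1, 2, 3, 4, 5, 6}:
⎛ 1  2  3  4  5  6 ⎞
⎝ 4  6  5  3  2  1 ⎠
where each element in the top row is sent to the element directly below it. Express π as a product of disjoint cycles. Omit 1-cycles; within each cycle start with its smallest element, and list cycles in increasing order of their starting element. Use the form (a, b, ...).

(1, 4, 3, 5, 2, 6)

From 1: 1 → 4 → 3 → 5 → 2 → 6 → 1, closing the cycle (1, 4, 3, 5, 2, 6).
Continuing from each remaining unvisited element yields (1, 4, 3, 5, 2, 6).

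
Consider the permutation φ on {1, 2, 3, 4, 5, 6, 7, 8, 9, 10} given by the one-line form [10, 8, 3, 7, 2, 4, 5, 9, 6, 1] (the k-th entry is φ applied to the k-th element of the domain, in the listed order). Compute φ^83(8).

2

Tracing 8 → 9 → … returns to 8 after 7 steps, so 8 lies in a 7-cycle (2, 8, 9, 6, 4, 7, 5).
On a 7-cycle, φ^7 is the identity, so φ^83 = φ^6 there (83 ≡ 6 mod 7).
Stepping 6 places around the cycle: 8 → 9 → 6 → 4 → 7 → 5 → 2.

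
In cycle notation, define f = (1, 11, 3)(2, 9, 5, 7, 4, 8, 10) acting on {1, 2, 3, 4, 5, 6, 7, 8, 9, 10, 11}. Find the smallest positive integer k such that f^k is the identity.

The disjoint cycles have lengths 7, 3, 1.
The order of f is the least common multiple of its cycle lengths: lcm(7, 3) = 21.

21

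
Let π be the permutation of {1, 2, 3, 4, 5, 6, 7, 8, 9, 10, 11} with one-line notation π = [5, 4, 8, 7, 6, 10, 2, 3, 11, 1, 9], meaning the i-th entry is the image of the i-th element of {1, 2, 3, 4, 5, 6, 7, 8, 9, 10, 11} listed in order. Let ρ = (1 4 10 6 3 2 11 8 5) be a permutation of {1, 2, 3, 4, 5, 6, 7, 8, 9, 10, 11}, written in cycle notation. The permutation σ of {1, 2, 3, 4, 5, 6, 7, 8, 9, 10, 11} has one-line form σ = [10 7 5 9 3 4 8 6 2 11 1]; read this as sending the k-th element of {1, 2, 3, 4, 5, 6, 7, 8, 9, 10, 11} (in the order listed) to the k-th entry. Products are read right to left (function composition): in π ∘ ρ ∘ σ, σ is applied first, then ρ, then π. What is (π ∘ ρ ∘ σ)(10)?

(π ∘ ρ ∘ σ)(10) = π(ρ(σ(10))). σ(10) = 11, then ρ(11) = 8, then π(8) = 3, so the result is 3.

3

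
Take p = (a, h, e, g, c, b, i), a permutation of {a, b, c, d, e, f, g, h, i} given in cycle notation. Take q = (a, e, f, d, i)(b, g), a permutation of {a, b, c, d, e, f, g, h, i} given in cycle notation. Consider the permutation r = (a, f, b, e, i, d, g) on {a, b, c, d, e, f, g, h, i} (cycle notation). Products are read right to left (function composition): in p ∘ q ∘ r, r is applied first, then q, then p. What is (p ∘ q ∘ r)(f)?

c

(p ∘ q ∘ r)(f) = p(q(r(f))). r(f) = b, then q(b) = g, then p(g) = c, so the result is c.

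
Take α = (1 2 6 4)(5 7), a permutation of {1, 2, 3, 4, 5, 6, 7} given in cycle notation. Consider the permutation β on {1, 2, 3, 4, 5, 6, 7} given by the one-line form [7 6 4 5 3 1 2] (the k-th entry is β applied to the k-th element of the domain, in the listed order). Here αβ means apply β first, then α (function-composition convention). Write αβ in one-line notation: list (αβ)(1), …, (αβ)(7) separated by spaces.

For each element, apply β then α: 1 → 7 → 5; 2 → 6 → 4; 3 → 4 → 1; 4 → 5 → 7; 5 → 3 → 3; 6 → 1 → 2; 7 → 2 → 6.
So αβ in one-line form is 5 4 1 7 3 2 6.

5 4 1 7 3 2 6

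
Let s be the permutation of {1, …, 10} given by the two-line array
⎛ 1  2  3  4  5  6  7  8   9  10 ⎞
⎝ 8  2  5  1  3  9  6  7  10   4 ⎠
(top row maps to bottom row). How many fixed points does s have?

The fixed points (elements with s(x) = x) are {2}, so there is 1.

1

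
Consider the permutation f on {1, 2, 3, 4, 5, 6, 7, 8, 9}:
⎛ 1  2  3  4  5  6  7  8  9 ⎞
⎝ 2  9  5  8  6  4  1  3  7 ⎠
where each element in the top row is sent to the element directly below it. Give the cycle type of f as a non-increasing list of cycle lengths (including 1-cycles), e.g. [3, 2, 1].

The disjoint cycles are (1, 2, 9, 7)(3, 5, 6, 4, 8), with lengths 5, 4 in non-increasing order.

[5, 4]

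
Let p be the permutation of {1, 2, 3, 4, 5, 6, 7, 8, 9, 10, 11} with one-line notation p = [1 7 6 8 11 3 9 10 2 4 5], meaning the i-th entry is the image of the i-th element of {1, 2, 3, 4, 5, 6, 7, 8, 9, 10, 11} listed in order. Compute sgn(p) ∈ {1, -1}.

In disjoint-cycle form the cycle lengths are 3, 3, 2, 2, 1.
A cycle of length ℓ contributes ℓ−1 transpositions, so p is a product of 2 + 2 + 1 + 1 = 6 transpositions — even.

1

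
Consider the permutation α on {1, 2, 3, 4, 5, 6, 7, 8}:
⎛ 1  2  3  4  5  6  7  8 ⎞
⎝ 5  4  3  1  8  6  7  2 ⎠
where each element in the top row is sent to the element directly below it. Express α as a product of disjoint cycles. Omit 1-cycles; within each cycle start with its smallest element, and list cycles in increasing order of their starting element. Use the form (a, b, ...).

(1, 5, 8, 2, 4)

From 1: 1 → 5 → 8 → 2 → 4 → 1, closing the cycle (1, 5, 8, 2, 4).
Continuing from each remaining unvisited element yields (1, 5, 8, 2, 4).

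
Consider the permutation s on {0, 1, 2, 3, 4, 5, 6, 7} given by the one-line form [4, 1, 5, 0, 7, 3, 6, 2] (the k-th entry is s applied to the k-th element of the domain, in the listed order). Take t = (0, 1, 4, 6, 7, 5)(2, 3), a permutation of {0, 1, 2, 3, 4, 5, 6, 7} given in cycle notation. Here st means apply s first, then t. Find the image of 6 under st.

7

s(6) = 6, then t(6) = 7; composing gives (st)(6) = 7.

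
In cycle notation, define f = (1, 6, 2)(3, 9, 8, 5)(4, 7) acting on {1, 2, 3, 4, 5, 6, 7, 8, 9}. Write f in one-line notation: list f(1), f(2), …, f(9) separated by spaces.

Reading each image from the cycles: 1→6, 2→1, 3→9, 4→7, 5→3, 6→2, 7→4, 8→5, 9→8.
So the one-line form is 6 1 9 7 3 2 4 5 8.

6 1 9 7 3 2 4 5 8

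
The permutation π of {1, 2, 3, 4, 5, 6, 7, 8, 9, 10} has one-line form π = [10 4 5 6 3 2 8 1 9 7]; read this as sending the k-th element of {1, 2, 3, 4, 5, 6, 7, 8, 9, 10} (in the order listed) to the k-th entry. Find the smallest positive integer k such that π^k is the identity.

12

Decomposing into disjoint cycles gives cycle lengths 4, 3, 2, 1.
The order is lcm(4, 3, 2) = 12.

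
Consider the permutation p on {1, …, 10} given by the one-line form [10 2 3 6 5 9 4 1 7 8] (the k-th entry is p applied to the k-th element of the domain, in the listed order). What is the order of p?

Writing p as disjoint cycles, the cycle lengths are 4, 3, 1, 1, 1.
Since disjoint cycles commute, ord(p) = lcm(4, 3) = 12.

12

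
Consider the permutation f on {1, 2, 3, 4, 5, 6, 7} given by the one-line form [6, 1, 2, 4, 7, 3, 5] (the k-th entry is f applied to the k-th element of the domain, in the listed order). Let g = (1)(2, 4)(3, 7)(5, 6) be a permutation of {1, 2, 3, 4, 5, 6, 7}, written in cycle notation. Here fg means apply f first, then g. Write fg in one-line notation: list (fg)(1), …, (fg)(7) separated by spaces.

Chase each element through f then g: 1 → 6 → 5; 2 → 1 → 1; 3 → 2 → 4; 4 → 4 → 2; 5 → 7 → 3; 6 → 3 → 7; 7 → 5 → 6.
Collecting the images, fg = [5 1 4 2 3 7 6].

5 1 4 2 3 7 6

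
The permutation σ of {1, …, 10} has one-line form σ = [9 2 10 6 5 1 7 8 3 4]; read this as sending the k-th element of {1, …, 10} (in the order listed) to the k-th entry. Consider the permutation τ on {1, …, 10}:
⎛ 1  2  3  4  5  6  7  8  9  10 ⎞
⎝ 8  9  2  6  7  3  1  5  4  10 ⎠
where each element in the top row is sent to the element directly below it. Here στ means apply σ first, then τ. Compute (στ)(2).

(στ)(2) = τ(σ(2)). σ(2) = 2, then τ(2) = 9. So (στ)(2) = 9.

9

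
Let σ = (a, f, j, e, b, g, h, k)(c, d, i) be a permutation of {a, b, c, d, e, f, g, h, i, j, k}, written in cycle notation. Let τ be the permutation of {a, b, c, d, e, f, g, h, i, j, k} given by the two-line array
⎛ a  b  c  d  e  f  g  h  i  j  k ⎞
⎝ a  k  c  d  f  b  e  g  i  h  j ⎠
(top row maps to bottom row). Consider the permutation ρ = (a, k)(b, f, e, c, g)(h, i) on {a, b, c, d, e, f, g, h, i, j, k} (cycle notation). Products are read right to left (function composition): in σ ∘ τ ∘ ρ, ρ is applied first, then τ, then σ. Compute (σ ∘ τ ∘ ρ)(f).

j

Chase f: ρ(f) = e; τ(e) = f; σ(f) = j. Hence (σ ∘ τ ∘ ρ)(f) = j.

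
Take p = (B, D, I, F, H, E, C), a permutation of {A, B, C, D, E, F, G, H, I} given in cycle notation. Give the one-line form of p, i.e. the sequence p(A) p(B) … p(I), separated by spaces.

A D B I C H G E F

Image by image: A→A, B→D, C→B, D→I, E→C, F→H, G→G, H→E, I→F.
Listing these in domain order gives A D B I C H G E F.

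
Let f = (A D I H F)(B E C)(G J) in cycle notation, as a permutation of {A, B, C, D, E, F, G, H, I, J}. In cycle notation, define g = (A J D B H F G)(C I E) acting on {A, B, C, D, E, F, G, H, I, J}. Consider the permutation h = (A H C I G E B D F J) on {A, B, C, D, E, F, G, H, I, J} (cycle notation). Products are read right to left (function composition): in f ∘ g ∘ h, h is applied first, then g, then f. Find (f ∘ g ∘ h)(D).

(f ∘ g ∘ h)(D) = f(g(h(D))). h(D) = F, then g(F) = G, then f(G) = J, so the result is J.

J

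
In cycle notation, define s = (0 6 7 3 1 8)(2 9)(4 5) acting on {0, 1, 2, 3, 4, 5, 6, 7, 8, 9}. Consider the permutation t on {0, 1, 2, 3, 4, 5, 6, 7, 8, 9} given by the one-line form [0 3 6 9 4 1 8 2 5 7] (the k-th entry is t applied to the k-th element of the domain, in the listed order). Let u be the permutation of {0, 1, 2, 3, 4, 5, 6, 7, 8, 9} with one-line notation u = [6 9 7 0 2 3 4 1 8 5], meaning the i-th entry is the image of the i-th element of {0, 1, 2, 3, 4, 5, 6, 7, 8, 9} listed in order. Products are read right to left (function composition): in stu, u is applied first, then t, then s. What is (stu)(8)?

(stu)(8) = s(t(u(8))). u(8) = 8, then t(8) = 5, then s(5) = 4, so the result is 4.

4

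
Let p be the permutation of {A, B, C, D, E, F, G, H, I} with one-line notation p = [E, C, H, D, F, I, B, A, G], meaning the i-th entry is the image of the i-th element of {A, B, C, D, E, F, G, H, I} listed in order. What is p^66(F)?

G

Tracing F → I → … returns to F after 8 steps, so F lies in an 8-cycle (A, E, F, I, G, B, C, H).
Powers repeat with period 8 on this cycle, and 66 mod 8 = 2, so p^66(F) = p^2(F).
Stepping 2 places around the cycle: F → I → G.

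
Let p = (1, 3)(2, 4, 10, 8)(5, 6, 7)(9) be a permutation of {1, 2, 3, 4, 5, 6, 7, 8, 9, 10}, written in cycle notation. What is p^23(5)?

7

5 lies in the 3-cycle (5, 6, 7).
Since the cycle has length 3, p^23 acts on it the same as p^2 (23 mod 3 = 2).
Stepping 2 places around the cycle: 5 → 6 → 7.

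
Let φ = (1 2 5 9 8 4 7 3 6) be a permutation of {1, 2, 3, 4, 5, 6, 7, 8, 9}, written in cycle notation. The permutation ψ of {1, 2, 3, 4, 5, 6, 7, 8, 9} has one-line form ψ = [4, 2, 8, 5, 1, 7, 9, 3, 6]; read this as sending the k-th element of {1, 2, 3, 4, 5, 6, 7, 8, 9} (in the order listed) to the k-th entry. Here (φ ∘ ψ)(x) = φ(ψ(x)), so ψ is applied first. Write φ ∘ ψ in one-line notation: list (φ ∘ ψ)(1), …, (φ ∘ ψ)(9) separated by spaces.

(φ ∘ ψ)(x) = φ(ψ(x)). Computing each image: φ(ψ(1)) = φ(4) = 7, φ(ψ(2)) = φ(2) = 5, φ(ψ(3)) = φ(8) = 4, φ(ψ(4)) = φ(5) = 9, φ(ψ(5)) = φ(1) = 2, φ(ψ(6)) = φ(7) = 3, φ(ψ(7)) = φ(9) = 8, φ(ψ(8)) = φ(3) = 6, φ(ψ(9)) = φ(6) = 1.
Hence φ ∘ ψ = [7 5 4 9 2 3 8 6 1].

7 5 4 9 2 3 8 6 1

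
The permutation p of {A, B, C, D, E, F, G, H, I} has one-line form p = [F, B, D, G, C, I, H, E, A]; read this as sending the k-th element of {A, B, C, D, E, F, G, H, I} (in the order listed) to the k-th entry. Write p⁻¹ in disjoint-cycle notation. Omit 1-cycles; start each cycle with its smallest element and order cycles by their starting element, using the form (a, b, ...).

(A, I, F)(C, E, H, G, D)

The cycle decomposition of p is (A, F, I)(C, D, G, H, E).
The inverse reverses every cycle; in canonical form, p⁻¹ = (A, I, F)(C, E, H, G, D).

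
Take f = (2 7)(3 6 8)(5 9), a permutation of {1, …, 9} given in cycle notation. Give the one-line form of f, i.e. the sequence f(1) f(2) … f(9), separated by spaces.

Reading each image from the cycles: 1→1, 2→7, 3→6, 4→4, 5→9, 6→8, 7→2, 8→3, 9→5.
Listing these in domain order gives 1 7 6 4 9 8 2 3 5.

1 7 6 4 9 8 2 3 5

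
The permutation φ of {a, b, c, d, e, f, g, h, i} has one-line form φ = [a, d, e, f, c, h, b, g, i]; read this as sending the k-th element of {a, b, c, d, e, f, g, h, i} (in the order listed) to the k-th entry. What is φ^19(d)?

b

Tracing d → f → … returns to d after 5 steps, so d lies in a 5-cycle (b, d, f, h, g).
Since the cycle has length 5, φ^19 acts on it the same as φ^4 (19 mod 5 = 4).
Stepping 4 places around the cycle: d → f → h → g → b.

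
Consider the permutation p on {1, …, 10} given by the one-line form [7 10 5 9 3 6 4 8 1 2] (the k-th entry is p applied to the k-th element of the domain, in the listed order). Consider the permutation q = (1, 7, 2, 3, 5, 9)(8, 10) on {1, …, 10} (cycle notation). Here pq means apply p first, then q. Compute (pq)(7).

p(7) = 4, then q(4) = 4; composing gives (pq)(7) = 4.

4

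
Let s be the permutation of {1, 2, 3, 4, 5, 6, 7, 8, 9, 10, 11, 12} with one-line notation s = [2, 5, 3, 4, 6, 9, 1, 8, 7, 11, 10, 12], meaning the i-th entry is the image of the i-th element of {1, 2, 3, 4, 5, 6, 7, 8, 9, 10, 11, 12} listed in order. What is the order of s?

Writing s as disjoint cycles, the cycle lengths are 6, 2, 1, 1, 1, 1.
The order is lcm(6, 2) = 6.

6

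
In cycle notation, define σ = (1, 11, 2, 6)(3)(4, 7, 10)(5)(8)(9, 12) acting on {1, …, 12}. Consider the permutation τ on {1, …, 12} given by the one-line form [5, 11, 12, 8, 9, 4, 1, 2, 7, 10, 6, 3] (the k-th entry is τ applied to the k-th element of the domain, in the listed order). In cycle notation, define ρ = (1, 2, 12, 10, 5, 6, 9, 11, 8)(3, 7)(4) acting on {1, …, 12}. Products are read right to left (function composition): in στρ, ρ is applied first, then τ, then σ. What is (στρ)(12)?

4

Chase 12: ρ(12) = 10; τ(10) = 10; σ(10) = 4. Hence (στρ)(12) = 4.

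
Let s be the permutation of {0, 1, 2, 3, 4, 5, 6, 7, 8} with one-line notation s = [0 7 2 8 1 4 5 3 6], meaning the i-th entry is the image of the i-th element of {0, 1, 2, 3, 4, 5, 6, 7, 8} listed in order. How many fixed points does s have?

The fixed points (elements with s(x) = x) are {0, 2}, so there are 2.

2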